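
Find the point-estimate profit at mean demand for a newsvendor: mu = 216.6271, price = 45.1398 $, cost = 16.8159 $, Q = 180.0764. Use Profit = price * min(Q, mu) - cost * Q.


Sales at mu = min(180.0764, 216.6271) = 180.0764
Revenue = 45.1398 * 180.0764 = 8128.6127
Total cost = 16.8159 * 180.0764 = 3028.1467
Profit = 8128.6127 - 3028.1467 = 5100.4659

5100.4659 $


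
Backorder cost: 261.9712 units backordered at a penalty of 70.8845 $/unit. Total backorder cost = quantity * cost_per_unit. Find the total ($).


Total = 261.9712 * 70.8845 = 18569.6975

18569.6975 $


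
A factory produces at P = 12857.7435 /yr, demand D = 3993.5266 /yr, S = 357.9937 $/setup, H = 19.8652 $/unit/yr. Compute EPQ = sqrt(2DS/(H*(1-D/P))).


1 - D/P = 1 - 0.3106 = 0.6894
H*(1-D/P) = 13.6952
2DS = 2859314.7272
EPQ = sqrt(208782.1679) = 456.9269

456.9269 units


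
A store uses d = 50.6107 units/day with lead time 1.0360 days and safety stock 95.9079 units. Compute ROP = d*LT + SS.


d*LT = 50.6107 * 1.0360 = 52.4327
ROP = 52.4327 + 95.9079 = 148.3406

148.3406 units


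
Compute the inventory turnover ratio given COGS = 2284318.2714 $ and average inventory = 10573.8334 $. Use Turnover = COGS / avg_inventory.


Turnover = 2284318.2714 / 10573.8334 = 216.0350

216.0350


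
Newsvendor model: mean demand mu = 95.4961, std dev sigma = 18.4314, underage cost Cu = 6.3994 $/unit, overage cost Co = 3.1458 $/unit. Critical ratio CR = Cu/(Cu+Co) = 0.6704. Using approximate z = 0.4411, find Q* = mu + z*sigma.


CR = Cu/(Cu+Co) = 6.3994/(6.3994+3.1458) = 0.6704
z = 0.4411
Q* = 95.4961 + 0.4411 * 18.4314 = 103.6262

103.6262 units


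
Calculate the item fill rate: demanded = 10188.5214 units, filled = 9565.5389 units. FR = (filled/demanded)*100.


FR = 9565.5389 / 10188.5214 * 100 = 93.8854

93.8854%


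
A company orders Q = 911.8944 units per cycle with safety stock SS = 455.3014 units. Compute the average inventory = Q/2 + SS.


Q/2 = 455.9472
Avg = 455.9472 + 455.3014 = 911.2486

911.2486 units


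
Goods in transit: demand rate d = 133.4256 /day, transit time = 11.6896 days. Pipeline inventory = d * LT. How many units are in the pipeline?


Pipeline = 133.4256 * 11.6896 = 1559.6919

1559.6919 units


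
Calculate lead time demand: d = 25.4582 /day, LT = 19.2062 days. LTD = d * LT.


LTD = 25.4582 * 19.2062 = 488.9553

488.9553 units


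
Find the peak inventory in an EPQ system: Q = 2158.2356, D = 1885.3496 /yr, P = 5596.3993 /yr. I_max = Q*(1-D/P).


D/P = 0.3369
1 - D/P = 0.6631
I_max = 2158.2356 * 0.6631 = 1431.1558

1431.1558 units


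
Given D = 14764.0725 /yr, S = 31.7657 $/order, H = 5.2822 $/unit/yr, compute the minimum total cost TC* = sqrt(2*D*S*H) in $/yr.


2*D*S*H = 4954609.5537
TC* = sqrt(4954609.5537) = 2225.8952

2225.8952 $/yr


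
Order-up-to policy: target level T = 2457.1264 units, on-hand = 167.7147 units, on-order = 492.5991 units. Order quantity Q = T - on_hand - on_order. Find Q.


Inventory position = OH + OO = 167.7147 + 492.5991 = 660.3138
Q = 2457.1264 - 660.3138 = 1796.8126

1796.8126 units


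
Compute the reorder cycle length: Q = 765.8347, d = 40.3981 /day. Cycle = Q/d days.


Cycle = 765.8347 / 40.3981 = 18.9572

18.9572 days


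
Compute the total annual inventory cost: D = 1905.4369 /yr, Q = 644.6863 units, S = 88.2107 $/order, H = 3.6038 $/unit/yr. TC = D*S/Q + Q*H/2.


Ordering cost = D*S/Q = 260.7158
Holding cost = Q*H/2 = 1161.6602
TC = 260.7158 + 1161.6602 = 1422.3761

1422.3761 $/yr


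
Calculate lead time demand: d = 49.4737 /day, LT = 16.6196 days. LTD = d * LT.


LTD = 49.4737 * 16.6196 = 822.2331

822.2331 units


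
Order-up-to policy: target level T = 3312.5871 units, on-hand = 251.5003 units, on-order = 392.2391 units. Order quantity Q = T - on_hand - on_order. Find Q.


Inventory position = OH + OO = 251.5003 + 392.2391 = 643.7394
Q = 3312.5871 - 643.7394 = 2668.8477

2668.8477 units


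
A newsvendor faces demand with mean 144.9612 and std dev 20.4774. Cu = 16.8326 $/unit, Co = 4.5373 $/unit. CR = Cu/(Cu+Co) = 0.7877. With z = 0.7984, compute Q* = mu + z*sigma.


CR = Cu/(Cu+Co) = 16.8326/(16.8326+4.5373) = 0.7877
z = 0.7984
Q* = 144.9612 + 0.7984 * 20.4774 = 161.3104

161.3104 units


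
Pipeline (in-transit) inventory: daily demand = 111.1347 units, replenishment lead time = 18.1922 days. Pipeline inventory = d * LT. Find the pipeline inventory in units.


Pipeline = 111.1347 * 18.1922 = 2021.7847

2021.7847 units


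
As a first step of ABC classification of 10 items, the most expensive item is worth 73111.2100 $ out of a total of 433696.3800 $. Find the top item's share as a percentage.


Top item = 73111.2100
Total = 433696.3800
Percentage = 73111.2100 / 433696.3800 * 100 = 16.8577

16.8577%


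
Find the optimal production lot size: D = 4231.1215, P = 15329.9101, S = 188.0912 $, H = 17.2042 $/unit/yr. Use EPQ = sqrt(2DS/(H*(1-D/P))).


1 - D/P = 1 - 0.2760 = 0.7240
H*(1-D/P) = 12.4558
2DS = 1591673.4406
EPQ = sqrt(127786.0705) = 357.4718

357.4718 units


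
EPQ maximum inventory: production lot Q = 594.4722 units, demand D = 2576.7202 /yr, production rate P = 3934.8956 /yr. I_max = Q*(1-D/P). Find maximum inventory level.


D/P = 0.6548
1 - D/P = 0.3452
I_max = 594.4722 * 0.3452 = 205.1891

205.1891 units


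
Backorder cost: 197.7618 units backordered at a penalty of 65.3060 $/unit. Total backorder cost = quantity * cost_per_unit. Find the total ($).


Total = 197.7618 * 65.3060 = 12915.0321

12915.0321 $


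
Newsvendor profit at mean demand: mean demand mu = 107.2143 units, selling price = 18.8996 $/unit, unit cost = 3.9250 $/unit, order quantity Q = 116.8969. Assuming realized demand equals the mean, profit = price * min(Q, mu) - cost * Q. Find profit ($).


Sales at mu = min(116.8969, 107.2143) = 107.2143
Revenue = 18.8996 * 107.2143 = 2026.3074
Total cost = 3.9250 * 116.8969 = 458.8203
Profit = 2026.3074 - 458.8203 = 1567.4871

1567.4871 $


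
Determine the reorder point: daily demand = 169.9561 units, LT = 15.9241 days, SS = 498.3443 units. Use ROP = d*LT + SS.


d*LT = 169.9561 * 15.9241 = 2706.3979
ROP = 2706.3979 + 498.3443 = 3204.7422

3204.7422 units


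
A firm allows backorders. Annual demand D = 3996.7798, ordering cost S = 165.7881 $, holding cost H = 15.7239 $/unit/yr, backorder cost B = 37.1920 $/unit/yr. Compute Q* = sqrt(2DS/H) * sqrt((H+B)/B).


sqrt(2DS/H) = 290.3131
sqrt((H+B)/B) = 1.1928
Q* = 290.3131 * 1.1928 = 346.2860

346.2860 units


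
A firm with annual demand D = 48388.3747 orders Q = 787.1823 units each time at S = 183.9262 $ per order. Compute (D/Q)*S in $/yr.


Number of orders = D/Q = 61.4704
Cost = 61.4704 * 183.9262 = 11306.0086

11306.0086 $/yr


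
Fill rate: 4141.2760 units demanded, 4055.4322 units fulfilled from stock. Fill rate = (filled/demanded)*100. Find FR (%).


FR = 4055.4322 / 4141.2760 * 100 = 97.9271

97.9271%


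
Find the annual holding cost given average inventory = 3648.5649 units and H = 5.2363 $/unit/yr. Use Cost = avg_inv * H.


Cost = 3648.5649 * 5.2363 = 19104.9804

19104.9804 $/yr


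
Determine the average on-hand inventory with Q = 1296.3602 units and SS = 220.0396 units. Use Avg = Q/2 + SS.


Q/2 = 648.1801
Avg = 648.1801 + 220.0396 = 868.2197

868.2197 units


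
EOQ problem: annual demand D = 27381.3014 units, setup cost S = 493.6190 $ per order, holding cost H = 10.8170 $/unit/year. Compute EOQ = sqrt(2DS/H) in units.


2*D*S = 2 * 27381.3014 * 493.6190 = 27031861.2315
2*D*S/H = 2499016.4770
EOQ = sqrt(2499016.4770) = 1580.8278

1580.8278 units


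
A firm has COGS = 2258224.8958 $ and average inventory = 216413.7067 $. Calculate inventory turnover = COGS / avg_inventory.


Turnover = 2258224.8958 / 216413.7067 = 10.4348

10.4348


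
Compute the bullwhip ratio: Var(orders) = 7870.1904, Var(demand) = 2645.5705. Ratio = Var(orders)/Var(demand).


BW = 7870.1904 / 2645.5705 = 2.9749

2.9749


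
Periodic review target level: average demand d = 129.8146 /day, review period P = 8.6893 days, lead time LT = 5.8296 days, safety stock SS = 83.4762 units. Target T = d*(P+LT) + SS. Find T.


P + LT = 14.5189
d*(P+LT) = 129.8146 * 14.5189 = 1884.7652
T = 1884.7652 + 83.4762 = 1968.2414

1968.2414 units


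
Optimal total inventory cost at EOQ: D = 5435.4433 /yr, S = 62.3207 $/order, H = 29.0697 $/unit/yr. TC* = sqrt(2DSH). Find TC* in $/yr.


2*D*S*H = 19694177.0574
TC* = sqrt(19694177.0574) = 4437.8122

4437.8122 $/yr


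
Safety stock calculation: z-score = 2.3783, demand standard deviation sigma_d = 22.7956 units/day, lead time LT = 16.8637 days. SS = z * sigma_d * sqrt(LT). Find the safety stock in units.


sqrt(LT) = sqrt(16.8637) = 4.1065
SS = 2.3783 * 22.7956 * 4.1065 = 222.6353

222.6353 units


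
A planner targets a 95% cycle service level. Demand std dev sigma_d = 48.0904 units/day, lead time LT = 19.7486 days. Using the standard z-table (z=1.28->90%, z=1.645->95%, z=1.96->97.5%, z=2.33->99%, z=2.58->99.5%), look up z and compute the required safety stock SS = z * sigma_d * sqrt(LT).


From the table, SL = 95% corresponds to z = 1.645
sqrt(LT) = sqrt(19.7486) = 4.4439
SS = 1.645 * 48.0904 * 4.4439 = 351.5543

351.5543 units


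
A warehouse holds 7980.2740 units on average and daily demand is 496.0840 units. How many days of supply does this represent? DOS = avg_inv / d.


DOS = 7980.2740 / 496.0840 = 16.0865

16.0865 days


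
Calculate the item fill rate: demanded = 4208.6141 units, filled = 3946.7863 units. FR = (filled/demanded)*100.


FR = 3946.7863 / 4208.6141 * 100 = 93.7788

93.7788%


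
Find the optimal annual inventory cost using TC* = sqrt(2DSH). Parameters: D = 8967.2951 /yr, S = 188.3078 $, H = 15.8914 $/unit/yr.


2*D*S*H = 53668805.1492
TC* = sqrt(53668805.1492) = 7325.8996

7325.8996 $/yr


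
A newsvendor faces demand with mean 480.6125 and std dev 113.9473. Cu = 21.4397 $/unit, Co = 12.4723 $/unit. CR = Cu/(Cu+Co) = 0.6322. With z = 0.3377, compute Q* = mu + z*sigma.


CR = Cu/(Cu+Co) = 21.4397/(21.4397+12.4723) = 0.6322
z = 0.3377
Q* = 480.6125 + 0.3377 * 113.9473 = 519.0925

519.0925 units


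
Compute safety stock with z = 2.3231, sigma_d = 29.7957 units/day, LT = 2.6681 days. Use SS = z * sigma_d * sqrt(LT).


sqrt(LT) = sqrt(2.6681) = 1.6334
SS = 2.3231 * 29.7957 * 1.6334 = 113.0635

113.0635 units


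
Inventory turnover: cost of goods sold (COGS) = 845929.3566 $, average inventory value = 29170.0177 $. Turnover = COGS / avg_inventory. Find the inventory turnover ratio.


Turnover = 845929.3566 / 29170.0177 = 29.0000

29.0000


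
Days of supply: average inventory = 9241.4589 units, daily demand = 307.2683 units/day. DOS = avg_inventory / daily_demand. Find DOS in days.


DOS = 9241.4589 / 307.2683 = 30.0762

30.0762 days


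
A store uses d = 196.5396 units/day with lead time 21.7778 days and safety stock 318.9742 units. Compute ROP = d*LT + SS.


d*LT = 196.5396 * 21.7778 = 4280.2001
ROP = 4280.2001 + 318.9742 = 4599.1743

4599.1743 units


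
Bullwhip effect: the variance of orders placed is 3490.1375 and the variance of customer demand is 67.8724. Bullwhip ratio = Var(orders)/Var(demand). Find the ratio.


BW = 3490.1375 / 67.8724 = 51.4220

51.4220


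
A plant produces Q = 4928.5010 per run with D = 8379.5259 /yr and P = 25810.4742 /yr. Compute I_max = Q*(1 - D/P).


D/P = 0.3247
1 - D/P = 0.6753
I_max = 4928.5010 * 0.6753 = 3328.4335

3328.4335 units


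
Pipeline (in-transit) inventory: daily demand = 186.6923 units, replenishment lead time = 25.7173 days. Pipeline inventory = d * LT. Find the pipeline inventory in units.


Pipeline = 186.6923 * 25.7173 = 4801.2219

4801.2219 units


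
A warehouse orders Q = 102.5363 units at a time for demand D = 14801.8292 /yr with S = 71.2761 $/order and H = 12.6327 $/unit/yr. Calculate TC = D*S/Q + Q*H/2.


Ordering cost = D*S/Q = 10289.2016
Holding cost = Q*H/2 = 647.6552
TC = 10289.2016 + 647.6552 = 10936.8567

10936.8567 $/yr


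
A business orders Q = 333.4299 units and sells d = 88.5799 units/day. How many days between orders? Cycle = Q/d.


Cycle = 333.4299 / 88.5799 = 3.7642

3.7642 days


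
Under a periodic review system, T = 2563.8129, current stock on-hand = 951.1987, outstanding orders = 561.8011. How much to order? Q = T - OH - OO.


Inventory position = OH + OO = 951.1987 + 561.8011 = 1512.9998
Q = 2563.8129 - 1512.9998 = 1050.8131

1050.8131 units


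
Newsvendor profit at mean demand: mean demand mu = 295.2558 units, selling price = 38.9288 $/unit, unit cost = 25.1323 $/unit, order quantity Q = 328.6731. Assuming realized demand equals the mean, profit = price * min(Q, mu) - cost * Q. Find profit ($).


Sales at mu = min(328.6731, 295.2558) = 295.2558
Revenue = 38.9288 * 295.2558 = 11493.9540
Total cost = 25.1323 * 328.6731 = 8260.3110
Profit = 11493.9540 - 8260.3110 = 3233.6430

3233.6430 $


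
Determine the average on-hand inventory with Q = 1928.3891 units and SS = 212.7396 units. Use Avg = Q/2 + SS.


Q/2 = 964.1946
Avg = 964.1946 + 212.7396 = 1176.9342

1176.9342 units


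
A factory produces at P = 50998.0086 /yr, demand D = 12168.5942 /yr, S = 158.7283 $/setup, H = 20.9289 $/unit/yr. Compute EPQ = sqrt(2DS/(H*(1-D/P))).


1 - D/P = 1 - 0.2386 = 0.7614
H*(1-D/P) = 15.9351
2DS = 3863000.5415
EPQ = sqrt(242421.2817) = 492.3630

492.3630 units


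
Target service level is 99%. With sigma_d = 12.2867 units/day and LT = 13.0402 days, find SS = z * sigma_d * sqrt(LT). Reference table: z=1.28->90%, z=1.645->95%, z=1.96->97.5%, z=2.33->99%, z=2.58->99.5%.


From the table, SL = 99% corresponds to z = 2.33
sqrt(LT) = sqrt(13.0402) = 3.6111
SS = 2.33 * 12.2867 * 3.6111 = 103.3792

103.3792 units


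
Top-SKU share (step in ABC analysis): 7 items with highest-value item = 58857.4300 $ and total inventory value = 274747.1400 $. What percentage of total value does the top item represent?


Top item = 58857.4300
Total = 274747.1400
Percentage = 58857.4300 / 274747.1400 * 100 = 21.4224

21.4224%


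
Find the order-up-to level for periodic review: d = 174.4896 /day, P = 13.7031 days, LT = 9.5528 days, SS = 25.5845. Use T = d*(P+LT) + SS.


P + LT = 23.2559
d*(P+LT) = 174.4896 * 23.2559 = 4057.9127
T = 4057.9127 + 25.5845 = 4083.4972

4083.4972 units


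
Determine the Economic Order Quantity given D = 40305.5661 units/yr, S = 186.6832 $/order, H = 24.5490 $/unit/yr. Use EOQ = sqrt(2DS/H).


2*D*S = 2 * 40305.5661 * 186.6832 = 15048744.1147
2*D*S/H = 613008.4368
EOQ = sqrt(613008.4368) = 782.9486

782.9486 units


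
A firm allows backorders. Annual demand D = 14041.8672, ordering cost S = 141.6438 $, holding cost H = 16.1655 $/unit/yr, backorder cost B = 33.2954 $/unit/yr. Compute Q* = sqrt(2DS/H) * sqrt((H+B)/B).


sqrt(2DS/H) = 496.0571
sqrt((H+B)/B) = 1.2188
Q* = 496.0571 * 1.2188 = 604.6033

604.6033 units


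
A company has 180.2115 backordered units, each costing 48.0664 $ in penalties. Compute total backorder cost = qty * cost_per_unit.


Total = 180.2115 * 48.0664 = 8662.1180

8662.1180 $


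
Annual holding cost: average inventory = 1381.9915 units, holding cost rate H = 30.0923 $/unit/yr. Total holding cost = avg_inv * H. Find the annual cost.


Cost = 1381.9915 * 30.0923 = 41587.3028

41587.3028 $/yr


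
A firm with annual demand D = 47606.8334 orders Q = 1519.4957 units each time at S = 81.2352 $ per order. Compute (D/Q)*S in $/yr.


Number of orders = D/Q = 31.3307
Cost = 31.3307 * 81.2352 = 2545.1540

2545.1540 $/yr


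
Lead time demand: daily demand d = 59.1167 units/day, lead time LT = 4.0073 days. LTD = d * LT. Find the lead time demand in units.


LTD = 59.1167 * 4.0073 = 236.8984

236.8984 units


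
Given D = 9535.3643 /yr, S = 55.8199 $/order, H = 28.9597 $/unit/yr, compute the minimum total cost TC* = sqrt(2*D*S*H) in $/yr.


2*D*S*H = 30828358.3336
TC* = sqrt(30828358.3336) = 5552.3291

5552.3291 $/yr


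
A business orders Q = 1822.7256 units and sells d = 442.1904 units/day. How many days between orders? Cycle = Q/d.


Cycle = 1822.7256 / 442.1904 = 4.1220

4.1220 days


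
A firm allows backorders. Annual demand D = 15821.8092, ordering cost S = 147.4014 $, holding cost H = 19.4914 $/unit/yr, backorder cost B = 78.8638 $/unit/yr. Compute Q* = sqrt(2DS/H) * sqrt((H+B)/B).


sqrt(2DS/H) = 489.1841
sqrt((H+B)/B) = 1.1168
Q* = 489.1841 * 1.1168 = 546.3012

546.3012 units


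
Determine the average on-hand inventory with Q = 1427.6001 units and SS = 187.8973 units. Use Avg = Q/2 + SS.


Q/2 = 713.8001
Avg = 713.8001 + 187.8973 = 901.6974

901.6974 units


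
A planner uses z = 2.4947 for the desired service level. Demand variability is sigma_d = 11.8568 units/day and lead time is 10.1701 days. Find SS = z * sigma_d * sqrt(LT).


sqrt(LT) = sqrt(10.1701) = 3.1891
SS = 2.4947 * 11.8568 * 3.1891 = 94.3297

94.3297 units


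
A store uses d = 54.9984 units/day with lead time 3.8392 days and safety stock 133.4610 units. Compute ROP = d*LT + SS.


d*LT = 54.9984 * 3.8392 = 211.1499
ROP = 211.1499 + 133.4610 = 344.6109

344.6109 units


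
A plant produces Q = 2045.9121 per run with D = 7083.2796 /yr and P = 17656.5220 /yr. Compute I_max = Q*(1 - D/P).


D/P = 0.4012
1 - D/P = 0.5988
I_max = 2045.9121 * 0.5988 = 1225.1521

1225.1521 units


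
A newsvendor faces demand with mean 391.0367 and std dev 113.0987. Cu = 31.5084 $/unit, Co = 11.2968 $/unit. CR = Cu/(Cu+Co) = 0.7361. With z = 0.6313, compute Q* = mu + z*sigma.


CR = Cu/(Cu+Co) = 31.5084/(31.5084+11.2968) = 0.7361
z = 0.6313
Q* = 391.0367 + 0.6313 * 113.0987 = 462.4359

462.4359 units


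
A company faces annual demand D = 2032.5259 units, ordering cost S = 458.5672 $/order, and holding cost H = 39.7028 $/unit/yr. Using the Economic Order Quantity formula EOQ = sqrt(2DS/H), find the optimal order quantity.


2*D*S = 2 * 2032.5259 * 458.5672 = 1864099.4218
2*D*S/H = 46951.3340
EOQ = sqrt(46951.3340) = 216.6826

216.6826 units


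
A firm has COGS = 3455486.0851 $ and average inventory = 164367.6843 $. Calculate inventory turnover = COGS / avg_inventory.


Turnover = 3455486.0851 / 164367.6843 = 21.0229

21.0229


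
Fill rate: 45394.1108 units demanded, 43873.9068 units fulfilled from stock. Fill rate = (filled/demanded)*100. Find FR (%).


FR = 43873.9068 / 45394.1108 * 100 = 96.6511

96.6511%


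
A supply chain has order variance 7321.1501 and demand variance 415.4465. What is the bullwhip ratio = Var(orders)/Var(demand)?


BW = 7321.1501 / 415.4465 = 17.6224

17.6224


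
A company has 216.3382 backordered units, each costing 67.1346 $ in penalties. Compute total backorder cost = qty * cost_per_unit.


Total = 216.3382 * 67.1346 = 14523.7785

14523.7785 $


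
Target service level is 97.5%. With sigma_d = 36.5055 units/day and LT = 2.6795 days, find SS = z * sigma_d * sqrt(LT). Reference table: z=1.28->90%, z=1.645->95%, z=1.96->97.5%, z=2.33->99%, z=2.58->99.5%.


From the table, SL = 97.5% corresponds to z = 1.96
sqrt(LT) = sqrt(2.6795) = 1.6369
SS = 1.96 * 36.5055 * 1.6369 = 117.1227

117.1227 units


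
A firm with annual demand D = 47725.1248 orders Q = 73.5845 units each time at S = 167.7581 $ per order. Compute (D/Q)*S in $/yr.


Number of orders = D/Q = 648.5758
Cost = 648.5758 * 167.7581 = 108803.8413

108803.8413 $/yr


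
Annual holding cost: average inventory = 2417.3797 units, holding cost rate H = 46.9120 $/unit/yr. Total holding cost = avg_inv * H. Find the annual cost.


Cost = 2417.3797 * 46.9120 = 113404.1165

113404.1165 $/yr


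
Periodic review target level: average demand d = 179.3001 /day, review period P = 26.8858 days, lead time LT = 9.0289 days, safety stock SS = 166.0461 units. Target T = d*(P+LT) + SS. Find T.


P + LT = 35.9147
d*(P+LT) = 179.3001 * 35.9147 = 6439.5093
T = 6439.5093 + 166.0461 = 6605.5554

6605.5554 units


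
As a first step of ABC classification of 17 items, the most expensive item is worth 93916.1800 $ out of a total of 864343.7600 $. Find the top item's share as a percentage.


Top item = 93916.1800
Total = 864343.7600
Percentage = 93916.1800 / 864343.7600 * 100 = 10.8656

10.8656%


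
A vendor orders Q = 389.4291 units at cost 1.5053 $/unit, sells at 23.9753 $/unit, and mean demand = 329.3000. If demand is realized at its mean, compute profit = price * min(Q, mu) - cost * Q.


Sales at mu = min(389.4291, 329.3000) = 329.3000
Revenue = 23.9753 * 329.3000 = 7895.0663
Total cost = 1.5053 * 389.4291 = 586.2076
Profit = 7895.0663 - 586.2076 = 7308.8587

7308.8587 $


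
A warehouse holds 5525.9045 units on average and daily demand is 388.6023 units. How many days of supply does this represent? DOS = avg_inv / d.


DOS = 5525.9045 / 388.6023 = 14.2199

14.2199 days


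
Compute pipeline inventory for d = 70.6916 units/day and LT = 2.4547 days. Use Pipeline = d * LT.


Pipeline = 70.6916 * 2.4547 = 173.5267

173.5267 units


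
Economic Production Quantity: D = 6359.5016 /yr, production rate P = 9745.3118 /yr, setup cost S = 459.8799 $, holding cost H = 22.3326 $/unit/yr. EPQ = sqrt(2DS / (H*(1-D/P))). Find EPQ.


1 - D/P = 1 - 0.6526 = 0.3474
H*(1-D/P) = 7.7590
2DS = 5849213.9197
EPQ = sqrt(753861.1235) = 868.2518

868.2518 units


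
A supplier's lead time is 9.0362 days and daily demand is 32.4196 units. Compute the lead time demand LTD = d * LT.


LTD = 32.4196 * 9.0362 = 292.9500

292.9500 units


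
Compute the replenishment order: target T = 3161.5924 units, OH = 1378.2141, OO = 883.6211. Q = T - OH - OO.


Inventory position = OH + OO = 1378.2141 + 883.6211 = 2261.8352
Q = 3161.5924 - 2261.8352 = 899.7572

899.7572 units


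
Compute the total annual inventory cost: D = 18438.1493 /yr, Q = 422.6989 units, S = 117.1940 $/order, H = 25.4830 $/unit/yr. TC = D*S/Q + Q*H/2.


Ordering cost = D*S/Q = 5112.0087
Holding cost = Q*H/2 = 5385.8180
TC = 5112.0087 + 5385.8180 = 10497.8268

10497.8268 $/yr


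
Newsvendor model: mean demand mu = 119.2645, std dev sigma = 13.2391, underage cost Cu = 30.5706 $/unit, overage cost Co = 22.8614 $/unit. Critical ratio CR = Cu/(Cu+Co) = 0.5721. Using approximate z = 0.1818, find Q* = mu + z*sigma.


CR = Cu/(Cu+Co) = 30.5706/(30.5706+22.8614) = 0.5721
z = 0.1818
Q* = 119.2645 + 0.1818 * 13.2391 = 121.6714

121.6714 units


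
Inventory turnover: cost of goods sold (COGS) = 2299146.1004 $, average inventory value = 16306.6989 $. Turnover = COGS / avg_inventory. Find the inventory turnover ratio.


Turnover = 2299146.1004 / 16306.6989 = 140.9940

140.9940


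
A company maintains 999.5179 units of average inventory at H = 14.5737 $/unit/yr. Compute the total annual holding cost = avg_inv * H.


Cost = 999.5179 * 14.5737 = 14566.6740

14566.6740 $/yr


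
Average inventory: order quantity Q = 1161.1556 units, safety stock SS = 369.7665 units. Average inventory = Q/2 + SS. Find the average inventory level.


Q/2 = 580.5778
Avg = 580.5778 + 369.7665 = 950.3443

950.3443 units


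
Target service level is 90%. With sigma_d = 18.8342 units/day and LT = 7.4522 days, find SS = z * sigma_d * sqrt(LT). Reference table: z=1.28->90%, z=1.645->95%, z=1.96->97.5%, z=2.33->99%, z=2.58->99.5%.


From the table, SL = 90% corresponds to z = 1.28
sqrt(LT) = sqrt(7.4522) = 2.7299
SS = 1.28 * 18.8342 * 2.7299 = 65.8111

65.8111 units


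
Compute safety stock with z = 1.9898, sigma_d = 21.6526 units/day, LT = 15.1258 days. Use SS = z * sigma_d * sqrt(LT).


sqrt(LT) = sqrt(15.1258) = 3.8892
SS = 1.9898 * 21.6526 * 3.8892 = 167.5632

167.5632 units


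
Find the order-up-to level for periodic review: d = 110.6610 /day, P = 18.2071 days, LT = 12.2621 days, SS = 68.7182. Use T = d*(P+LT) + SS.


P + LT = 30.4692
d*(P+LT) = 110.6610 * 30.4692 = 3371.7521
T = 3371.7521 + 68.7182 = 3440.4703

3440.4703 units


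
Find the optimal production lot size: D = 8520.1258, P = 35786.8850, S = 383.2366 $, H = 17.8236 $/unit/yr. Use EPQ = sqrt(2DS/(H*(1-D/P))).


1 - D/P = 1 - 0.2381 = 0.7619
H*(1-D/P) = 13.5802
2DS = 6530448.0863
EPQ = sqrt(480881.3445) = 693.4561

693.4561 units


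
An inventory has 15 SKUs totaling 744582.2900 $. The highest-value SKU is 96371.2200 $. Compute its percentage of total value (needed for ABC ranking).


Top item = 96371.2200
Total = 744582.2900
Percentage = 96371.2200 / 744582.2900 * 100 = 12.9430

12.9430%


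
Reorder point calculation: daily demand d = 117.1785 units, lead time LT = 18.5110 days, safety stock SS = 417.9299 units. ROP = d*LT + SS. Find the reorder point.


d*LT = 117.1785 * 18.5110 = 2169.0912
ROP = 2169.0912 + 417.9299 = 2587.0211

2587.0211 units


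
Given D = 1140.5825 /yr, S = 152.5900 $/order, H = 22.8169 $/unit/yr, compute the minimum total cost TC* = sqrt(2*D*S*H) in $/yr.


2*D*S*H = 7942174.2577
TC* = sqrt(7942174.2577) = 2818.1863

2818.1863 $/yr


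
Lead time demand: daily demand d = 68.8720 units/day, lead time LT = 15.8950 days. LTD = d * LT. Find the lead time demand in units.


LTD = 68.8720 * 15.8950 = 1094.7204

1094.7204 units


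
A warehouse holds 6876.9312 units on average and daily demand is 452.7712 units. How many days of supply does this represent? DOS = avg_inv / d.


DOS = 6876.9312 / 452.7712 = 15.1885

15.1885 days


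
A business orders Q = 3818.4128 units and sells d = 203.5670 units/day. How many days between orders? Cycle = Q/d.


Cycle = 3818.4128 / 203.5670 = 18.7575

18.7575 days


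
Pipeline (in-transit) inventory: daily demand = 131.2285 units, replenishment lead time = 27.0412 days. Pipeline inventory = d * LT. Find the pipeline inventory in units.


Pipeline = 131.2285 * 27.0412 = 3548.5761

3548.5761 units


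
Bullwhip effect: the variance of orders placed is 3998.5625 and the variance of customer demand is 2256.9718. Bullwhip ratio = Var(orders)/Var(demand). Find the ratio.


BW = 3998.5625 / 2256.9718 = 1.7716

1.7716


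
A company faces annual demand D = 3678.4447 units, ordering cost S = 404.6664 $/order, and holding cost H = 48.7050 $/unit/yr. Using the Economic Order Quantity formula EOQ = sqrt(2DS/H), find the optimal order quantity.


2*D*S = 2 * 3678.4447 * 404.6664 = 2977085.9487
2*D*S/H = 61124.8527
EOQ = sqrt(61124.8527) = 247.2344

247.2344 units


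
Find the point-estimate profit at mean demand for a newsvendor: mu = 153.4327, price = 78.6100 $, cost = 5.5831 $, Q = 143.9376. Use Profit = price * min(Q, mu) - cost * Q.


Sales at mu = min(143.9376, 153.4327) = 143.9376
Revenue = 78.6100 * 143.9376 = 11314.9347
Total cost = 5.5831 * 143.9376 = 803.6180
Profit = 11314.9347 - 803.6180 = 10511.3167

10511.3167 $


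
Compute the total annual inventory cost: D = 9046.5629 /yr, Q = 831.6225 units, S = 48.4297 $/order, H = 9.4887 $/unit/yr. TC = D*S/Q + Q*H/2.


Ordering cost = D*S/Q = 526.8284
Holding cost = Q*H/2 = 3945.5082
TC = 526.8284 + 3945.5082 = 4472.3366

4472.3366 $/yr


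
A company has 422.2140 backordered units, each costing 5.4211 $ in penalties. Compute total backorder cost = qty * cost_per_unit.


Total = 422.2140 * 5.4211 = 2288.8643

2288.8643 $


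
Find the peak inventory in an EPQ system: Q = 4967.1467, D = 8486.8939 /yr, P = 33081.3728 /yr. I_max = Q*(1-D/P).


D/P = 0.2565
1 - D/P = 0.7435
I_max = 4967.1467 * 0.7435 = 3692.8451

3692.8451 units


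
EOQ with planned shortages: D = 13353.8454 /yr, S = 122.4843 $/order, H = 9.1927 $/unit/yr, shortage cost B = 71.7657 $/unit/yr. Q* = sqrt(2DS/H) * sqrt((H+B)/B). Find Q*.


sqrt(2DS/H) = 596.5362
sqrt((H+B)/B) = 1.0621
Q* = 596.5362 * 1.0621 = 633.5915

633.5915 units


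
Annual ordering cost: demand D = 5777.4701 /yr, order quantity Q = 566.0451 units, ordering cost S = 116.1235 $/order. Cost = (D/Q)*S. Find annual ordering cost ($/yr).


Number of orders = D/Q = 10.2067
Cost = 10.2067 * 116.1235 = 1185.2413

1185.2413 $/yr


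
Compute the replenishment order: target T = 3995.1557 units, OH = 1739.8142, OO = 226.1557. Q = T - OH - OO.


Inventory position = OH + OO = 1739.8142 + 226.1557 = 1965.9699
Q = 3995.1557 - 1965.9699 = 2029.1858

2029.1858 units


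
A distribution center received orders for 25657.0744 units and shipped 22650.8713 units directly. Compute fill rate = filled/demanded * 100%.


FR = 22650.8713 / 25657.0744 * 100 = 88.2831

88.2831%


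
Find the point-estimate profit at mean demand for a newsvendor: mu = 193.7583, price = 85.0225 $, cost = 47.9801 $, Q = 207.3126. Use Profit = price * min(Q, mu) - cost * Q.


Sales at mu = min(207.3126, 193.7583) = 193.7583
Revenue = 85.0225 * 193.7583 = 16473.8151
Total cost = 47.9801 * 207.3126 = 9946.8793
Profit = 16473.8151 - 9946.8793 = 6526.9358

6526.9358 $


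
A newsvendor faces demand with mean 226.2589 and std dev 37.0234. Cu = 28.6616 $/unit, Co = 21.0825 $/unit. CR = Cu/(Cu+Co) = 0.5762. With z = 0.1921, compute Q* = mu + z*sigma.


CR = Cu/(Cu+Co) = 28.6616/(28.6616+21.0825) = 0.5762
z = 0.1921
Q* = 226.2589 + 0.1921 * 37.0234 = 233.3711

233.3711 units


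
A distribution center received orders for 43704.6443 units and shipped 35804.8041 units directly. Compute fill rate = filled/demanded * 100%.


FR = 35804.8041 / 43704.6443 * 100 = 81.9245

81.9245%


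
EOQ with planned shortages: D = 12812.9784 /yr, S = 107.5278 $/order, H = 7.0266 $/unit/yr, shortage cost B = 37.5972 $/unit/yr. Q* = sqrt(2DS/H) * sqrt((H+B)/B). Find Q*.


sqrt(2DS/H) = 626.2213
sqrt((H+B)/B) = 1.0894
Q* = 626.2213 * 1.0894 = 682.2340

682.2340 units


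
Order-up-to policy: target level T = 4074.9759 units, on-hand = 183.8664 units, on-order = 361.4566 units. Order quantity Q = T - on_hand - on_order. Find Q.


Inventory position = OH + OO = 183.8664 + 361.4566 = 545.3230
Q = 4074.9759 - 545.3230 = 3529.6529

3529.6529 units


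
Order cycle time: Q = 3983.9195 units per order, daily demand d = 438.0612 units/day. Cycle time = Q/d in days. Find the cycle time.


Cycle = 3983.9195 / 438.0612 = 9.0944

9.0944 days


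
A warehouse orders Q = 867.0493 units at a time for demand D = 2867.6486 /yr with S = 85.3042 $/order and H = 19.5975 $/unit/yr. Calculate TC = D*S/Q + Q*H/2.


Ordering cost = D*S/Q = 282.1321
Holding cost = Q*H/2 = 8495.9993
TC = 282.1321 + 8495.9993 = 8778.1315

8778.1315 $/yr


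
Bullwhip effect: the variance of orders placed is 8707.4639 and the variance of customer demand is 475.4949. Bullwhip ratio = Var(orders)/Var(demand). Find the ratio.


BW = 8707.4639 / 475.4949 = 18.3124

18.3124


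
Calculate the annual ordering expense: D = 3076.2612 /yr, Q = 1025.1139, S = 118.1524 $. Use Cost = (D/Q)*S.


Number of orders = D/Q = 3.0009
Cost = 3.0009 * 118.1524 = 354.5632

354.5632 $/yr


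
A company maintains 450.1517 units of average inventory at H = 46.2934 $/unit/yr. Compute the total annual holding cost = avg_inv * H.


Cost = 450.1517 * 46.2934 = 20839.0527

20839.0527 $/yr


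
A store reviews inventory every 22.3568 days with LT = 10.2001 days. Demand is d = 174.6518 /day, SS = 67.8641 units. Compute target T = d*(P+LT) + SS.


P + LT = 32.5569
d*(P+LT) = 174.6518 * 32.5569 = 5686.1212
T = 5686.1212 + 67.8641 = 5753.9853

5753.9853 units


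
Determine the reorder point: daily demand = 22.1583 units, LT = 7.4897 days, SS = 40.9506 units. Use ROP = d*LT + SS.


d*LT = 22.1583 * 7.4897 = 165.9590
ROP = 165.9590 + 40.9506 = 206.9096

206.9096 units


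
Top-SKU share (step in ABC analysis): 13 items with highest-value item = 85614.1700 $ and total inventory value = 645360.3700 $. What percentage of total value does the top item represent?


Top item = 85614.1700
Total = 645360.3700
Percentage = 85614.1700 / 645360.3700 * 100 = 13.2661

13.2661%


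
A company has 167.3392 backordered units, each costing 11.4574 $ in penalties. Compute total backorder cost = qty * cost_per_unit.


Total = 167.3392 * 11.4574 = 1917.2722

1917.2722 $


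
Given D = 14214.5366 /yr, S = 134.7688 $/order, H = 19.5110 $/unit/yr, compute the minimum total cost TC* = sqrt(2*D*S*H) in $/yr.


2*D*S*H = 74753510.4383
TC* = sqrt(74753510.4383) = 8646.0112

8646.0112 $/yr


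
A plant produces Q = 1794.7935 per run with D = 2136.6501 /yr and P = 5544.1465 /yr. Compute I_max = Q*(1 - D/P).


D/P = 0.3854
1 - D/P = 0.6146
I_max = 1794.7935 * 0.6146 = 1103.1008

1103.1008 units


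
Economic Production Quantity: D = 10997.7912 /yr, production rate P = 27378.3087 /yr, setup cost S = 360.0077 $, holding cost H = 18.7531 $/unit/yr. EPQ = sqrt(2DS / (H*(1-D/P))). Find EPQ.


1 - D/P = 1 - 0.4017 = 0.5983
H*(1-D/P) = 11.2200
2DS = 7918579.0300
EPQ = sqrt(705753.7330) = 840.0915

840.0915 units


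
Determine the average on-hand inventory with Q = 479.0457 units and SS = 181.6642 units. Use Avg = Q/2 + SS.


Q/2 = 239.5229
Avg = 239.5229 + 181.6642 = 421.1870

421.1870 units


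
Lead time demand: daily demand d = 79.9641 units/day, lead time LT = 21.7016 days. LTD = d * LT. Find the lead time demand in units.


LTD = 79.9641 * 21.7016 = 1735.3489

1735.3489 units


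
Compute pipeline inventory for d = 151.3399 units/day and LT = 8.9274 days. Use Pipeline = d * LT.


Pipeline = 151.3399 * 8.9274 = 1351.0718

1351.0718 units


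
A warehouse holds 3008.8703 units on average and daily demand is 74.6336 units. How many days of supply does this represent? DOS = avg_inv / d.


DOS = 3008.8703 / 74.6336 = 40.3152

40.3152 days


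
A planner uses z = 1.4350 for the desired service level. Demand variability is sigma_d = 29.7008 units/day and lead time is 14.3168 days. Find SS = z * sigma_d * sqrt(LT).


sqrt(LT) = sqrt(14.3168) = 3.7838
SS = 1.4350 * 29.7008 * 3.7838 = 161.2661

161.2661 units


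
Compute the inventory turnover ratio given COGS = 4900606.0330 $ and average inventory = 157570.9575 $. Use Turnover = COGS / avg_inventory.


Turnover = 4900606.0330 / 157570.9575 = 31.1009

31.1009


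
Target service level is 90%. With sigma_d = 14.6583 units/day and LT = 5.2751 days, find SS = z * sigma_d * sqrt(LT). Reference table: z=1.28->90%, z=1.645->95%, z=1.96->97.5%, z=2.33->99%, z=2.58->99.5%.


From the table, SL = 90% corresponds to z = 1.28
sqrt(LT) = sqrt(5.2751) = 2.2968
SS = 1.28 * 14.6583 * 2.2968 = 43.0932

43.0932 units


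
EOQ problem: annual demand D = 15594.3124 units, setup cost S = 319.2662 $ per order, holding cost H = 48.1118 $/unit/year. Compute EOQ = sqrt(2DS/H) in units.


2*D*S = 2 * 15594.3124 * 319.2662 = 9957473.7231
2*D*S/H = 206965.3125
EOQ = sqrt(206965.3125) = 454.9344

454.9344 units


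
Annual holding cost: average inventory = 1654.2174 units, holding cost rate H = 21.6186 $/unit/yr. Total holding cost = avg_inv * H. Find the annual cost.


Cost = 1654.2174 * 21.6186 = 35761.8643

35761.8643 $/yr


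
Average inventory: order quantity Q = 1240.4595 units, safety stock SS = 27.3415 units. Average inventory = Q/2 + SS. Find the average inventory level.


Q/2 = 620.2297
Avg = 620.2297 + 27.3415 = 647.5712

647.5712 units


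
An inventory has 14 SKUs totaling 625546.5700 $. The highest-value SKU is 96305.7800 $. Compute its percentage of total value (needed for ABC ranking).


Top item = 96305.7800
Total = 625546.5700
Percentage = 96305.7800 / 625546.5700 * 100 = 15.3955

15.3955%


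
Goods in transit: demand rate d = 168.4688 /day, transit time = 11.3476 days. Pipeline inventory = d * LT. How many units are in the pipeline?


Pipeline = 168.4688 * 11.3476 = 1911.7166

1911.7166 units


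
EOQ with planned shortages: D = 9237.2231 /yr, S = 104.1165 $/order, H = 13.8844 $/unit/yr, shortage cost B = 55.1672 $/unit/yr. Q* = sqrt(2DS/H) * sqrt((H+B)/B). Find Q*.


sqrt(2DS/H) = 372.2048
sqrt((H+B)/B) = 1.1188
Q* = 372.2048 * 1.1188 = 416.4169

416.4169 units


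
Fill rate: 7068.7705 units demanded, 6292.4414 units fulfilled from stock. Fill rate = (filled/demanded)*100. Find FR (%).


FR = 6292.4414 / 7068.7705 * 100 = 89.0175

89.0175%


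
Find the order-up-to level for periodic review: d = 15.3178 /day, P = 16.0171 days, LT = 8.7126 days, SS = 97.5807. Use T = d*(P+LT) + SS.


P + LT = 24.7297
d*(P+LT) = 15.3178 * 24.7297 = 378.8046
T = 378.8046 + 97.5807 = 476.3853

476.3853 units


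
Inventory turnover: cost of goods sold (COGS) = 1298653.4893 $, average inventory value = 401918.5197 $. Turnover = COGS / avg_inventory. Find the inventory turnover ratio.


Turnover = 1298653.4893 / 401918.5197 = 3.2311

3.2311


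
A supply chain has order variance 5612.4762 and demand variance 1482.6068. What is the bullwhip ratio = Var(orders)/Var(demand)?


BW = 5612.4762 / 1482.6068 = 3.7855

3.7855


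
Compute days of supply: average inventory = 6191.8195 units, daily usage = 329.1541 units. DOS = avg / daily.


DOS = 6191.8195 / 329.1541 = 18.8113

18.8113 days


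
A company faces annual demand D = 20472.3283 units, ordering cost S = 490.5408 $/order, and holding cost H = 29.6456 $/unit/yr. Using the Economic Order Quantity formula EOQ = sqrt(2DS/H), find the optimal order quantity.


2*D*S = 2 * 20472.3283 * 490.5408 = 20085024.6043
2*D*S/H = 677504.4055
EOQ = sqrt(677504.4055) = 823.1066

823.1066 units


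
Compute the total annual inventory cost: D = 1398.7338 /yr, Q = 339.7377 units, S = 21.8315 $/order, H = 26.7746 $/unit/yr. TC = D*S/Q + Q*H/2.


Ordering cost = D*S/Q = 89.8825
Holding cost = Q*H/2 = 4548.1705
TC = 89.8825 + 4548.1705 = 4638.0530

4638.0530 $/yr


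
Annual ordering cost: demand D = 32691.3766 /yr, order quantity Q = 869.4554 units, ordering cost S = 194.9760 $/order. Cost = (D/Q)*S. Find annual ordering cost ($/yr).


Number of orders = D/Q = 37.5998
Cost = 37.5998 * 194.9760 = 7331.0648

7331.0648 $/yr


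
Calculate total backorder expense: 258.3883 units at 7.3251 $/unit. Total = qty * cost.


Total = 258.3883 * 7.3251 = 1892.7201

1892.7201 $


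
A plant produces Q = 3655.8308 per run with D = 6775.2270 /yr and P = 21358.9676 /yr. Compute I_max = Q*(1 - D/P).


D/P = 0.3172
1 - D/P = 0.6828
I_max = 3655.8308 * 0.6828 = 2496.1735

2496.1735 units


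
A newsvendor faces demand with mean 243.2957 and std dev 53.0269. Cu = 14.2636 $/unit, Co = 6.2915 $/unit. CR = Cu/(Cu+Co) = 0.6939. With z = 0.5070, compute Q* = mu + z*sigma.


CR = Cu/(Cu+Co) = 14.2636/(14.2636+6.2915) = 0.6939
z = 0.5070
Q* = 243.2957 + 0.5070 * 53.0269 = 270.1803

270.1803 units


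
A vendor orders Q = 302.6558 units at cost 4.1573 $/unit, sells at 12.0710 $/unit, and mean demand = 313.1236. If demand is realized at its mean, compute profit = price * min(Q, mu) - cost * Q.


Sales at mu = min(302.6558, 313.1236) = 302.6558
Revenue = 12.0710 * 302.6558 = 3653.3582
Total cost = 4.1573 * 302.6558 = 1258.2310
Profit = 3653.3582 - 1258.2310 = 2395.1272

2395.1272 $


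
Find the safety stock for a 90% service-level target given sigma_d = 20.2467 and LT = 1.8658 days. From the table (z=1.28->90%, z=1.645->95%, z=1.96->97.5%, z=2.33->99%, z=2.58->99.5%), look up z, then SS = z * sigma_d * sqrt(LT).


From the table, SL = 90% corresponds to z = 1.28
sqrt(LT) = sqrt(1.8658) = 1.3659
SS = 1.28 * 20.2467 * 1.3659 = 35.3995

35.3995 units


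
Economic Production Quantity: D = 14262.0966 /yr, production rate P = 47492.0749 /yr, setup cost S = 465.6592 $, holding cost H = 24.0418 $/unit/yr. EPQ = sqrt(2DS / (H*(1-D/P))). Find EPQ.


1 - D/P = 1 - 0.3003 = 0.6997
H*(1-D/P) = 16.8219
2DS = 13282552.9862
EPQ = sqrt(789597.3160) = 888.5929

888.5929 units


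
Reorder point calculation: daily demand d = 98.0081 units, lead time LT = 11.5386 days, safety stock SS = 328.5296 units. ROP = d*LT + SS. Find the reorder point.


d*LT = 98.0081 * 11.5386 = 1130.8763
ROP = 1130.8763 + 328.5296 = 1459.4059

1459.4059 units
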